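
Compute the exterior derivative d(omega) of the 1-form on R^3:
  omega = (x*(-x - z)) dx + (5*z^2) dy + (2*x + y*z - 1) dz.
d(omega) = (x + 2) dx ∧ dz + (-9*z) dy ∧ dz

For a 1-form omega = sum_i f_i dx_i, the exterior derivative is
  d(omega) = sum_{i < j} (∂f_j/∂x_i - ∂f_i/∂x_j) dx_i ∧ dx_j.
  coefficient of dx ∧ dz: ∂f_3/∂x - ∂f_1/∂z = ∂(2*x + y*z - 1)/∂x - ∂(x*(-x - z))/∂z = x + 2
  coefficient of dy ∧ dz: ∂f_3/∂y - ∂f_2/∂z = ∂(2*x + y*z - 1)/∂y - ∂(5*z^2)/∂z = -9*z
Assembling: d(omega) = (x + 2) dx ∧ dz + (-9*z) dy ∧ dz.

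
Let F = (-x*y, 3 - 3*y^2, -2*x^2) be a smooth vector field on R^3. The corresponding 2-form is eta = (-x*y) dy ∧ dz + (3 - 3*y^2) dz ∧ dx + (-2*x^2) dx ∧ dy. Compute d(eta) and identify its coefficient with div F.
d(eta) = (-7*y) dx ∧ dy ∧ dz; div F = -7*y

For a 2-form in R^3 of the form above, applying d gives a 3-form with coefficient ∂P/∂x + ∂Q/∂y + ∂R/∂z:
  ∂P/∂x = -y
  ∂Q/∂y = -6*y
  ∂R/∂z = 0
Sum = -7*y, which is exactly div F.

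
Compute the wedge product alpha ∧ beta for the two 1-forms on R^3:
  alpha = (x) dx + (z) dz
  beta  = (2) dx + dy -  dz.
alpha ∧ beta = (x) dx ∧ dy + (-x - 2*z) dx ∧ dz + (-z) dy ∧ dz

Distribute the wedge, using dx_i ∧ dx_j = -dx_j ∧ dx_i and dx_i ∧ dx_i = 0. For each pair (i, j) with i < j, the coefficient of dx_i ∧ dx_j in alpha ∧ beta is (alpha_i * beta_j - alpha_j * beta_i). Collecting: alpha ∧ beta = (x) dx ∧ dy + (-x - 2*z) dx ∧ dz + (-z) dy ∧ dz.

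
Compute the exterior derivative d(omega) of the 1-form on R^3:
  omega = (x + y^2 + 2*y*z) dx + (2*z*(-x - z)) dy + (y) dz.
d(omega) = (-2*y - 4*z) dx ∧ dy + (-2*y) dx ∧ dz + (2*x + 4*z + 1) dy ∧ dz

For a 1-form omega = sum_i f_i dx_i, the exterior derivative is
  d(omega) = sum_{i < j} (∂f_j/∂x_i - ∂f_i/∂x_j) dx_i ∧ dx_j.
  coefficient of dx ∧ dy: ∂f_2/∂x - ∂f_1/∂y = ∂(2*z*(-x - z))/∂x - ∂(x + y^2 + 2*y*z)/∂y = -2*y - 4*z
  coefficient of dx ∧ dz: ∂f_3/∂x - ∂f_1/∂z = ∂(y)/∂x - ∂(x + y^2 + 2*y*z)/∂z = -2*y
  coefficient of dy ∧ dz: ∂f_3/∂y - ∂f_2/∂z = ∂(y)/∂y - ∂(2*z*(-x - z))/∂z = 2*x + 4*z + 1
Assembling: d(omega) = (-2*y - 4*z) dx ∧ dy + (-2*y) dx ∧ dz + (2*x + 4*z + 1) dy ∧ dz.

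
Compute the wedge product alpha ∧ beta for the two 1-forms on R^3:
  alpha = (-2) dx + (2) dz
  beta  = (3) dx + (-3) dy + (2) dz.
alpha ∧ beta = (6) dx ∧ dy + (-10) dx ∧ dz + (6) dy ∧ dz

Distribute the wedge, using dx_i ∧ dx_j = -dx_j ∧ dx_i and dx_i ∧ dx_i = 0. For each pair (i, j) with i < j, the coefficient of dx_i ∧ dx_j in alpha ∧ beta is (alpha_i * beta_j - alpha_j * beta_i). Collecting: alpha ∧ beta = (6) dx ∧ dy + (-10) dx ∧ dz + (6) dy ∧ dz.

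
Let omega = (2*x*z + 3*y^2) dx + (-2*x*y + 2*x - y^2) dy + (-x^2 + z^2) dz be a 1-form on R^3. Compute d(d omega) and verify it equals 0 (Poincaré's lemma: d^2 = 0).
d(d omega) = 0

Step 1: d omega = sum_{i<j} (∂f_j/∂x_i - ∂f_i/∂x_j) dx_i ∧ dx_j:
  coeff of dx ∧ dy: 2 - 8*y
  coeff of dx ∧ dz: -4*x
  coeff of dy ∧ dz: 0
Step 2: Apply d again to each 2-form coefficient. The only possible 3-form in R^3 is dx ∧ dy ∧ dz, with coefficient
  ∂(coeff of dy∧dz)/∂x - ∂(coeff of dx∧dz)/∂y + ∂(coeff of dx∧dy)/∂z
  = ∂/∂x (0) - ∂/∂y (-4*x) + ∂/∂z (2 - 8*y).
Each of these terms simplifies to sums of mixed partials that cancel in pairs. The result is 0 (by equality of mixed partials for smooth functions — Schwarz / Clairaut).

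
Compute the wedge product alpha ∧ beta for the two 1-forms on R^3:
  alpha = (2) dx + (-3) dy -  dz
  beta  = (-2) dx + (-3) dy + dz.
alpha ∧ beta = (-12) dx ∧ dy + (-6) dy ∧ dz

Distribute the wedge, using dx_i ∧ dx_j = -dx_j ∧ dx_i and dx_i ∧ dx_i = 0. For each pair (i, j) with i < j, the coefficient of dx_i ∧ dx_j in alpha ∧ beta is (alpha_i * beta_j - alpha_j * beta_i). Collecting: alpha ∧ beta = (-12) dx ∧ dy + (-6) dy ∧ dz.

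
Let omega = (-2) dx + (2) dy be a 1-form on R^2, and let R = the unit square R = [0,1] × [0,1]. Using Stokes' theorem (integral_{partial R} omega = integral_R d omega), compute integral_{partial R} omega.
integral_(partial R) omega = 0

Stokes: integral_partial_R omega = integral_R d omega with d omega = (∂Q/∂x - ∂P/∂y) dx ∧ dy.
  ∂Q/∂x = 0
  ∂P/∂y = 0
  integrand = ∂Q/∂x - ∂P/∂y = 0.
Integrating over R: integral_0^1 integral_0^1 (0) dx dy = 0.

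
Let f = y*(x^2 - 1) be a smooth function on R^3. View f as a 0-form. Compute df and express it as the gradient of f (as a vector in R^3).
df = (2*x*y) dx + (x^2 - 1) dy + (0) dz; grad f = (2*x*y, x^2 - 1, 0)

For a 0-form f, d f = (∂f/∂x) dx + (∂f/∂y) dy + (∂f/∂z) dz. The components of the vector representation are exactly the entries of grad f in Cartesian coordinates:
  ∂f/∂x = 2*x*y
  ∂f/∂y = x^2 - 1
  ∂f/∂z = 0.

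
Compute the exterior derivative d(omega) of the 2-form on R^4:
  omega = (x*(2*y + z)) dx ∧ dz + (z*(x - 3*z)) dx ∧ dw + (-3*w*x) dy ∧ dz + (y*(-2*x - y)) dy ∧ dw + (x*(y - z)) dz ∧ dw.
d(omega) = (-3*w - 2*x) dx ∧ dy ∧ dz + (-x + y + 5*z) dx ∧ dz ∧ dw + (-2*x) dy ∧ dz ∧ dw + (-2*y) dx ∧ dy ∧ dw

For a 2-form omega = sum_{i<j} g_{ij} dx_i ∧ dx_j, the exterior derivative is
  d(omega) = sum_{i<j} d(g_{ij}) ∧ dx_i ∧ dx_j = sum_{i<j, k} (∂g_{ij}/∂x_k) dx_k ∧ dx_i ∧ dx_j.
Expand each term, using dx_k ∧ dx_i ∧ dx_j = sgn(permutation) dx_{(a)} ∧ dx_{(b)} ∧ dx_{(c)} with (a < b < c) sorted:
  d(x*(2*y + z)) includes (∂/∂y)(x*(2*y + z)) dy = (2*x) dy, which multiplied by dx ∧ dz gives (-2*x) dx ∧ dy ∧ dz
  d(z*(x - 3*z)) includes (∂/∂z)(z*(x - 3*z)) dz = (x - 6*z) dz, which multiplied by dx ∧ dw gives (-x + 6*z) dx ∧ dz ∧ dw
  d(-3*w*x) includes (∂/∂x)(-3*w*x) dx = (-3*w) dx, which multiplied by dy ∧ dz gives (-3*w) dx ∧ dy ∧ dz
  d(-3*w*x) includes (∂/∂w)(-3*w*x) dw = (-3*x) dw, which multiplied by dy ∧ dz gives (-3*x) dy ∧ dz ∧ dw
  d(y*(-2*x - y)) includes (∂/∂x)(y*(-2*x - y)) dx = (-2*y) dx, which multiplied by dy ∧ dw gives (-2*y) dx ∧ dy ∧ dw
  d(x*(y - z)) includes (∂/∂x)(x*(y - z)) dx = (y - z) dx, which multiplied by dz ∧ dw gives (y - z) dx ∧ dz ∧ dw
  d(x*(y - z)) includes (∂/∂y)(x*(y - z)) dy = (x) dy, which multiplied by dz ∧ dw gives (x) dy ∧ dz ∧ dw
Collecting like 3-forms: d(omega) = (-3*w - 2*x) dx ∧ dy ∧ dz + (-x + y + 5*z) dx ∧ dz ∧ dw + (-2*x) dy ∧ dz ∧ dw + (-2*y) dx ∧ dy ∧ dw.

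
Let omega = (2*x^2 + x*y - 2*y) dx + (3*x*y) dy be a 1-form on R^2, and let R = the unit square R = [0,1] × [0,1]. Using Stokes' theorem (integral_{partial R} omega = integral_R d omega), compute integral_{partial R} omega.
integral_(partial R) omega = 3

Stokes: integral_partial_R omega = integral_R d omega with d omega = (∂Q/∂x - ∂P/∂y) dx ∧ dy.
  ∂Q/∂x = 3*y
  ∂P/∂y = x - 2
  integrand = ∂Q/∂x - ∂P/∂y = -x + 3*y + 2.
Integrating over R: integral_0^1 integral_0^1 (-x + 3*y + 2) dx dy = 3.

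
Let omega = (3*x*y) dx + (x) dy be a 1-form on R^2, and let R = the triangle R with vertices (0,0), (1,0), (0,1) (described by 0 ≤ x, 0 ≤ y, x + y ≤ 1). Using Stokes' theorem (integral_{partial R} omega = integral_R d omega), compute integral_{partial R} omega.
integral_(partial R) omega = 0

Stokes: integral_partial_R omega = integral_R d omega with d omega = (∂Q/∂x - ∂P/∂y) dx ∧ dy.
  ∂Q/∂x = 1
  ∂P/∂y = 3*x
  integrand = ∂Q/∂x - ∂P/∂y = 1 - 3*x.
Integrating over R: integral_0^1 integral_0^{1-x} (1 - 3*x) dy dx = 0.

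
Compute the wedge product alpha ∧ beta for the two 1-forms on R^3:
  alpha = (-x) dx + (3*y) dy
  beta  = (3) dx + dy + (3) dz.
alpha ∧ beta = (-x - 9*y) dx ∧ dy + (-3*x) dx ∧ dz + (9*y) dy ∧ dz

Distribute the wedge, using dx_i ∧ dx_j = -dx_j ∧ dx_i and dx_i ∧ dx_i = 0. For each pair (i, j) with i < j, the coefficient of dx_i ∧ dx_j in alpha ∧ beta is (alpha_i * beta_j - alpha_j * beta_i). Collecting: alpha ∧ beta = (-x - 9*y) dx ∧ dy + (-3*x) dx ∧ dz + (9*y) dy ∧ dz.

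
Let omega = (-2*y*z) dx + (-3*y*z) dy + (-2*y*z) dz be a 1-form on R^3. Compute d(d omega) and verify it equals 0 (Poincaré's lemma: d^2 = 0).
d(d omega) = 0

Step 1: d omega = sum_{i<j} (∂f_j/∂x_i - ∂f_i/∂x_j) dx_i ∧ dx_j:
  coeff of dx ∧ dy: 2*z
  coeff of dx ∧ dz: 2*y
  coeff of dy ∧ dz: 3*y - 2*z
Step 2: Apply d again to each 2-form coefficient. The only possible 3-form in R^3 is dx ∧ dy ∧ dz, with coefficient
  ∂(coeff of dy∧dz)/∂x - ∂(coeff of dx∧dz)/∂y + ∂(coeff of dx∧dy)/∂z
  = ∂/∂x (3*y - 2*z) - ∂/∂y (2*y) + ∂/∂z (2*z).
Each of these terms simplifies to sums of mixed partials that cancel in pairs. The result is 0 (by equality of mixed partials for smooth functions — Schwarz / Clairaut).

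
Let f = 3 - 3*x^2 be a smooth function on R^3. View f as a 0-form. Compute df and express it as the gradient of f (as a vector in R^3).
df = (-6*x) dx + (0) dy + (0) dz; grad f = (-6*x, 0, 0)

For a 0-form f, d f = (∂f/∂x) dx + (∂f/∂y) dy + (∂f/∂z) dz. The components of the vector representation are exactly the entries of grad f in Cartesian coordinates:
  ∂f/∂x = -6*x
  ∂f/∂y = 0
  ∂f/∂z = 0.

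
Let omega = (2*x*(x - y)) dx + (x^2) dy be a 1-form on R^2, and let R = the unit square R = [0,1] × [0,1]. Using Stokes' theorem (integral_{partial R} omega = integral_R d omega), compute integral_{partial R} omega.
integral_(partial R) omega = 2

Stokes: integral_partial_R omega = integral_R d omega with d omega = (∂Q/∂x - ∂P/∂y) dx ∧ dy.
  ∂Q/∂x = 2*x
  ∂P/∂y = -2*x
  integrand = ∂Q/∂x - ∂P/∂y = 4*x.
Integrating over R: integral_0^1 integral_0^1 (4*x) dx dy = 2.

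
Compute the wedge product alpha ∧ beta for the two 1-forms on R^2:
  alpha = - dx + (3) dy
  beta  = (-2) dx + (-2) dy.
alpha ∧ beta = (8) dx ∧ dy

Distribute the wedge, using dx_i ∧ dx_j = -dx_j ∧ dx_i and dx_i ∧ dx_i = 0. For each pair (i, j) with i < j, the coefficient of dx_i ∧ dx_j in alpha ∧ beta is (alpha_i * beta_j - alpha_j * beta_i). Collecting: alpha ∧ beta = (8) dx ∧ dy.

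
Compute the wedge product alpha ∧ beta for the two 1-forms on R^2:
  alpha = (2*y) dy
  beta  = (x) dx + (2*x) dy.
alpha ∧ beta = (-2*x*y) dx ∧ dy

Distribute the wedge, using dx_i ∧ dx_j = -dx_j ∧ dx_i and dx_i ∧ dx_i = 0. For each pair (i, j) with i < j, the coefficient of dx_i ∧ dx_j in alpha ∧ beta is (alpha_i * beta_j - alpha_j * beta_i). Collecting: alpha ∧ beta = (-2*x*y) dx ∧ dy.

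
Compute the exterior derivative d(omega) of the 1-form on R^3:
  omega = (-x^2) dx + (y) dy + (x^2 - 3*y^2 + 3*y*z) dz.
d(omega) = (2*x) dx ∧ dz + (-6*y + 3*z) dy ∧ dz

For a 1-form omega = sum_i f_i dx_i, the exterior derivative is
  d(omega) = sum_{i < j} (∂f_j/∂x_i - ∂f_i/∂x_j) dx_i ∧ dx_j.
  coefficient of dx ∧ dz: ∂f_3/∂x - ∂f_1/∂z = ∂(x^2 - 3*y^2 + 3*y*z)/∂x - ∂(-x^2)/∂z = 2*x
  coefficient of dy ∧ dz: ∂f_3/∂y - ∂f_2/∂z = ∂(x^2 - 3*y^2 + 3*y*z)/∂y - ∂(y)/∂z = -6*y + 3*z
Assembling: d(omega) = (2*x) dx ∧ dz + (-6*y + 3*z) dy ∧ dz.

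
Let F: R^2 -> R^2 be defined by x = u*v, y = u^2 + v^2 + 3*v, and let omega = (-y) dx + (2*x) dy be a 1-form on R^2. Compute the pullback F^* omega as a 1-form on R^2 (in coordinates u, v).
F^* omega = (v*(3*u^2 - v^2 - 3*v)) du + (u*(-u^2 + 3*v^2 + 3*v)) dv

Using F^*(f dg) = (f ∘ F) d(g ∘ F), substitute each coordinate x_i by F_i(u, v) in f_i, and replace dx_i by d F_i = (∂F_i/∂u) du + (∂F_i/∂v) dv.
  For the x component: f_1(F) = -u^2 - v^2 - 3*v; d F_1 = (v) du + (u) dv
  For the y component: f_2(F) = 2*u*v; d F_2 = (2*u) du + (2*v + 3) dv
Combining and collecting du, dv coefficients:
  coeff of du: v*(3*u^2 - v^2 - 3*v)
  coeff of dv: u*(-u^2 + 3*v^2 + 3*v)
F^* omega = (v*(3*u^2 - v^2 - 3*v)) du + (u*(-u^2 + 3*v^2 + 3*v)) dv.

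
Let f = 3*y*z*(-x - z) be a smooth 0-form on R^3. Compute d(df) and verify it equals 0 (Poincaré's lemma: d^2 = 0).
d(df) = 0

Step 1: df = sum_i (∂f/∂x_i) dx_i = (-3*y*z) dx + (3*z*(-x - z)) dy + (3*y*(-x - 2*z)) dz.
Step 2: Apply d again. Using the 1-form formula, the coefficient of dx ∧ dy in d(df) is ∂^2 f/∂x ∂y - ∂^2 f/∂y ∂x = (-3*z) - (-3*z) = 0 (equality of mixed partials for smooth f).
Similarly for dx ∧ dz and dy ∧ dz — all coefficients vanish. So d(df) = 0.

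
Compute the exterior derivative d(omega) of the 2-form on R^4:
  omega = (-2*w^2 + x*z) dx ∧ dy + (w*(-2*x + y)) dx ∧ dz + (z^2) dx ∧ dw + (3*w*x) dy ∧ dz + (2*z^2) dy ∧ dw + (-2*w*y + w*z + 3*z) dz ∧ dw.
d(omega) = (2*w + x) dx ∧ dy ∧ dz + (-4*w) dx ∧ dy ∧ dw + (-2*x + y - 2*z) dx ∧ dz ∧ dw + (-2*w + 3*x - 4*z) dy ∧ dz ∧ dw

For a 2-form omega = sum_{i<j} g_{ij} dx_i ∧ dx_j, the exterior derivative is
  d(omega) = sum_{i<j} d(g_{ij}) ∧ dx_i ∧ dx_j = sum_{i<j, k} (∂g_{ij}/∂x_k) dx_k ∧ dx_i ∧ dx_j.
Expand each term, using dx_k ∧ dx_i ∧ dx_j = sgn(permutation) dx_{(a)} ∧ dx_{(b)} ∧ dx_{(c)} with (a < b < c) sorted:
  d(-2*w^2 + x*z) includes (∂/∂z)(-2*w^2 + x*z) dz = (x) dz, which multiplied by dx ∧ dy gives (x) dx ∧ dy ∧ dz
  d(-2*w^2 + x*z) includes (∂/∂w)(-2*w^2 + x*z) dw = (-4*w) dw, which multiplied by dx ∧ dy gives (-4*w) dx ∧ dy ∧ dw
  d(w*(-2*x + y)) includes (∂/∂y)(w*(-2*x + y)) dy = (w) dy, which multiplied by dx ∧ dz gives (-w) dx ∧ dy ∧ dz
  d(w*(-2*x + y)) includes (∂/∂w)(w*(-2*x + y)) dw = (-2*x + y) dw, which multiplied by dx ∧ dz gives (-2*x + y) dx ∧ dz ∧ dw
  d(z^2) includes (∂/∂z)(z^2) dz = (2*z) dz, which multiplied by dx ∧ dw gives (-2*z) dx ∧ dz ∧ dw
  d(3*w*x) includes (∂/∂x)(3*w*x) dx = (3*w) dx, which multiplied by dy ∧ dz gives (3*w) dx ∧ dy ∧ dz
  d(3*w*x) includes (∂/∂w)(3*w*x) dw = (3*x) dw, which multiplied by dy ∧ dz gives (3*x) dy ∧ dz ∧ dw
  d(2*z^2) includes (∂/∂z)(2*z^2) dz = (4*z) dz, which multiplied by dy ∧ dw gives (-4*z) dy ∧ dz ∧ dw
  d(-2*w*y + w*z + 3*z) includes (∂/∂y)(-2*w*y + w*z + 3*z) dy = (-2*w) dy, which multiplied by dz ∧ dw gives (-2*w) dy ∧ dz ∧ dw
Collecting like 3-forms: d(omega) = (2*w + x) dx ∧ dy ∧ dz + (-4*w) dx ∧ dy ∧ dw + (-2*x + y - 2*z) dx ∧ dz ∧ dw + (-2*w + 3*x - 4*z) dy ∧ dz ∧ dw.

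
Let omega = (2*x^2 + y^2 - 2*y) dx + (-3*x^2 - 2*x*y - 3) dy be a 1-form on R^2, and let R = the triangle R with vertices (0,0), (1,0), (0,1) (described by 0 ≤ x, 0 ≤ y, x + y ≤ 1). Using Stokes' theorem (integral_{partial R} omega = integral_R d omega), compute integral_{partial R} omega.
integral_(partial R) omega = -2/3

Stokes: integral_partial_R omega = integral_R d omega with d omega = (∂Q/∂x - ∂P/∂y) dx ∧ dy.
  ∂Q/∂x = -6*x - 2*y
  ∂P/∂y = 2*y - 2
  integrand = ∂Q/∂x - ∂P/∂y = -6*x - 4*y + 2.
Integrating over R: integral_0^1 integral_0^{1-x} (-6*x - 4*y + 2) dy dx = -2/3.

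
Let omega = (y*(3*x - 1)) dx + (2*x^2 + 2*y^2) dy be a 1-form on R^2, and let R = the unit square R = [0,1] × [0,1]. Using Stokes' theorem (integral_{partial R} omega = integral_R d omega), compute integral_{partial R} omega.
integral_(partial R) omega = 3/2

Stokes: integral_partial_R omega = integral_R d omega with d omega = (∂Q/∂x - ∂P/∂y) dx ∧ dy.
  ∂Q/∂x = 4*x
  ∂P/∂y = 3*x - 1
  integrand = ∂Q/∂x - ∂P/∂y = x + 1.
Integrating over R: integral_0^1 integral_0^1 (x + 1) dx dy = 3/2.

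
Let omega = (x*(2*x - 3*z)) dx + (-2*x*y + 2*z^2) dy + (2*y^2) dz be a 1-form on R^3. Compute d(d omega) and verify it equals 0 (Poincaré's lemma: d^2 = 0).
d(d omega) = 0

Step 1: d omega = sum_{i<j} (∂f_j/∂x_i - ∂f_i/∂x_j) dx_i ∧ dx_j:
  coeff of dx ∧ dy: -2*y
  coeff of dx ∧ dz: 3*x
  coeff of dy ∧ dz: 4*y - 4*z
Step 2: Apply d again to each 2-form coefficient. The only possible 3-form in R^3 is dx ∧ dy ∧ dz, with coefficient
  ∂(coeff of dy∧dz)/∂x - ∂(coeff of dx∧dz)/∂y + ∂(coeff of dx∧dy)/∂z
  = ∂/∂x (4*y - 4*z) - ∂/∂y (3*x) + ∂/∂z (-2*y).
Each of these terms simplifies to sums of mixed partials that cancel in pairs. The result is 0 (by equality of mixed partials for smooth functions — Schwarz / Clairaut).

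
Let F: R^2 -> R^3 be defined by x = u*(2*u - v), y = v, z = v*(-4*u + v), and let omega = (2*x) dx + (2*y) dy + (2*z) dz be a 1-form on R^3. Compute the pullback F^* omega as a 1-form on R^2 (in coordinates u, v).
F^* omega = (16*u^3 - 12*u^2*v + 34*u*v^2 - 8*v^3) du + (-4*u^3 + 34*u^2*v - 24*u*v^2 + 4*v^3 + 2*v) dv

Using F^*(f dg) = (f ∘ F) d(g ∘ F), substitute each coordinate x_i by F_i(u, v) in f_i, and replace dx_i by d F_i = (∂F_i/∂u) du + (∂F_i/∂v) dv.
  For the x component: f_1(F) = 2*u*(2*u - v); d F_1 = (4*u - v) du + (-u) dv
  For the y component: f_2(F) = 2*v; d F_2 = (0) du + (1) dv
  For the z component: f_3(F) = 2*v*(-4*u + v); d F_3 = (-4*v) du + (-4*u + 2*v) dv
Combining and collecting du, dv coefficients:
  coeff of du: 16*u^3 - 12*u^2*v + 34*u*v^2 - 8*v^3
  coeff of dv: -4*u^3 + 34*u^2*v - 24*u*v^2 + 4*v^3 + 2*v
F^* omega = (16*u^3 - 12*u^2*v + 34*u*v^2 - 8*v^3) du + (-4*u^3 + 34*u^2*v - 24*u*v^2 + 4*v^3 + 2*v) dv.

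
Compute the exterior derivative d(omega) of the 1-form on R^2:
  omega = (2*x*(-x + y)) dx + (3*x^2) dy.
d(omega) = (4*x) dx ∧ dy

For a 1-form omega = sum_i f_i dx_i, the exterior derivative is
  d(omega) = sum_{i < j} (∂f_j/∂x_i - ∂f_i/∂x_j) dx_i ∧ dx_j.
  coefficient of dx ∧ dy: ∂f_2/∂x - ∂f_1/∂y = ∂(3*x^2)/∂x - ∂(2*x*(-x + y))/∂y = 4*x
Assembling: d(omega) = (4*x) dx ∧ dy.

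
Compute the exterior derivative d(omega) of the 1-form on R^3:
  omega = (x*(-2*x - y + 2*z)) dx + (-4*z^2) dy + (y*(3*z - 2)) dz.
d(omega) = (x) dx ∧ dy + (-2*x) dx ∧ dz + (11*z - 2) dy ∧ dz

For a 1-form omega = sum_i f_i dx_i, the exterior derivative is
  d(omega) = sum_{i < j} (∂f_j/∂x_i - ∂f_i/∂x_j) dx_i ∧ dx_j.
  coefficient of dx ∧ dy: ∂f_2/∂x - ∂f_1/∂y = ∂(-4*z^2)/∂x - ∂(x*(-2*x - y + 2*z))/∂y = x
  coefficient of dx ∧ dz: ∂f_3/∂x - ∂f_1/∂z = ∂(y*(3*z - 2))/∂x - ∂(x*(-2*x - y + 2*z))/∂z = -2*x
  coefficient of dy ∧ dz: ∂f_3/∂y - ∂f_2/∂z = ∂(y*(3*z - 2))/∂y - ∂(-4*z^2)/∂z = 11*z - 2
Assembling: d(omega) = (x) dx ∧ dy + (-2*x) dx ∧ dz + (11*z - 2) dy ∧ dz.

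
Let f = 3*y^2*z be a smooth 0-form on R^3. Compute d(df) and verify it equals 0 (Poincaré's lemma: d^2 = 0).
d(df) = 0

Step 1: df = sum_i (∂f/∂x_i) dx_i = (0) dx + (6*y*z) dy + (3*y^2) dz.
Step 2: Apply d again. Using the 1-form formula, the coefficient of dx ∧ dy in d(df) is ∂^2 f/∂x ∂y - ∂^2 f/∂y ∂x = (0) - (0) = 0 (equality of mixed partials for smooth f).
Similarly for dx ∧ dz and dy ∧ dz — all coefficients vanish. So d(df) = 0.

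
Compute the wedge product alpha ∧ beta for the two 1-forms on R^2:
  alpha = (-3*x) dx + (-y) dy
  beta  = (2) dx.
alpha ∧ beta = (2*y) dx ∧ dy

Distribute the wedge, using dx_i ∧ dx_j = -dx_j ∧ dx_i and dx_i ∧ dx_i = 0. For each pair (i, j) with i < j, the coefficient of dx_i ∧ dx_j in alpha ∧ beta is (alpha_i * beta_j - alpha_j * beta_i). Collecting: alpha ∧ beta = (2*y) dx ∧ dy.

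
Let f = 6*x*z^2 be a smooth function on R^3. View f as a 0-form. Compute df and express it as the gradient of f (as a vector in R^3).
df = (6*z^2) dx + (0) dy + (12*x*z) dz; grad f = (6*z^2, 0, 12*x*z)

For a 0-form f, d f = (∂f/∂x) dx + (∂f/∂y) dy + (∂f/∂z) dz. The components of the vector representation are exactly the entries of grad f in Cartesian coordinates:
  ∂f/∂x = 6*z^2
  ∂f/∂y = 0
  ∂f/∂z = 12*x*z.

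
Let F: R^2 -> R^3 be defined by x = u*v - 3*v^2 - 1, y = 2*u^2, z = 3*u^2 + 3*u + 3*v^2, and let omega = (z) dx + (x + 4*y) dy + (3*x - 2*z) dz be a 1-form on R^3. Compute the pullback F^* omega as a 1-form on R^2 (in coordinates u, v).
F^* omega = (-4*u^3 + 25*u^2*v - 54*u^2 - 102*u*v^2 + 12*u*v - 40*u + 3*v^3 - 45*v^2 - 9) du + (3*u^3 - 54*u^2*v + 3*u^2 + 21*u*v^2 - 54*u*v - 108*v^3 - 18*v) dv

Using F^*(f dg) = (f ∘ F) d(g ∘ F), substitute each coordinate x_i by F_i(u, v) in f_i, and replace dx_i by d F_i = (∂F_i/∂u) du + (∂F_i/∂v) dv.
  For the x component: f_1(F) = 3*u^2 + 3*u + 3*v^2; d F_1 = (v) du + (u - 6*v) dv
  For the y component: f_2(F) = 8*u^2 + u*v - 3*v^2 - 1; d F_2 = (4*u) du + (0) dv
  For the z component: f_3(F) = -6*u^2 + 3*u*v - 6*u - 15*v^2 - 3; d F_3 = (6*u + 3) du + (6*v) dv
Combining and collecting du, dv coefficients:
  coeff of du: -4*u^3 + 25*u^2*v - 54*u^2 - 102*u*v^2 + 12*u*v - 40*u + 3*v^3 - 45*v^2 - 9
  coeff of dv: 3*u^3 - 54*u^2*v + 3*u^2 + 21*u*v^2 - 54*u*v - 108*v^3 - 18*v
F^* omega = (-4*u^3 + 25*u^2*v - 54*u^2 - 102*u*v^2 + 12*u*v - 40*u + 3*v^3 - 45*v^2 - 9) du + (3*u^3 - 54*u^2*v + 3*u^2 + 21*u*v^2 - 54*u*v - 108*v^3 - 18*v) dv.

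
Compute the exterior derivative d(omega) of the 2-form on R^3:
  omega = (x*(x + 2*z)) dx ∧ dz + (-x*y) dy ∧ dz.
d(omega) = (-y) dx ∧ dy ∧ dz

For a 2-form omega = sum_{i<j} g_{ij} dx_i ∧ dx_j, the exterior derivative is
  d(omega) = sum_{i<j} d(g_{ij}) ∧ dx_i ∧ dx_j = sum_{i<j, k} (∂g_{ij}/∂x_k) dx_k ∧ dx_i ∧ dx_j.
Expand each term, using dx_k ∧ dx_i ∧ dx_j = sgn(permutation) dx_{(a)} ∧ dx_{(b)} ∧ dx_{(c)} with (a < b < c) sorted:
  d(-x*y) includes (∂/∂x)(-x*y) dx = (-y) dx, which multiplied by dy ∧ dz gives (-y) dx ∧ dy ∧ dz
Collecting like 3-forms: d(omega) = (-y) dx ∧ dy ∧ dz.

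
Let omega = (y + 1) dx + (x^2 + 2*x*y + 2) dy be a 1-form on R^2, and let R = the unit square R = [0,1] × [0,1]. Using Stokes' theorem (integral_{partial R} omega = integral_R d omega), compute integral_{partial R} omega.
integral_(partial R) omega = 1

Stokes: integral_partial_R omega = integral_R d omega with d omega = (∂Q/∂x - ∂P/∂y) dx ∧ dy.
  ∂Q/∂x = 2*x + 2*y
  ∂P/∂y = 1
  integrand = ∂Q/∂x - ∂P/∂y = 2*x + 2*y - 1.
Integrating over R: integral_0^1 integral_0^1 (2*x + 2*y - 1) dx dy = 1.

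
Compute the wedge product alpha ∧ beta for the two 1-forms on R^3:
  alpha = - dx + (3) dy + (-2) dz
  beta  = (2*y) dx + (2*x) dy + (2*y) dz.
alpha ∧ beta = (-2*x - 6*y) dx ∧ dy + (2*y) dx ∧ dz + (4*x + 6*y) dy ∧ dz

Distribute the wedge, using dx_i ∧ dx_j = -dx_j ∧ dx_i and dx_i ∧ dx_i = 0. For each pair (i, j) with i < j, the coefficient of dx_i ∧ dx_j in alpha ∧ beta is (alpha_i * beta_j - alpha_j * beta_i). Collecting: alpha ∧ beta = (-2*x - 6*y) dx ∧ dy + (2*y) dx ∧ dz + (4*x + 6*y) dy ∧ dz.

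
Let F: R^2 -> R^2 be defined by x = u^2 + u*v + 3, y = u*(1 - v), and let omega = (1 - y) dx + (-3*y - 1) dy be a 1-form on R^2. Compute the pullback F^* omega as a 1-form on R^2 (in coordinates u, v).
F^* omega = (2*u^2*v - 2*u^2 - 2*u*v^2 + 5*u*v - u + 2*v - 1) du + (2*u*(-u*v + u + 1)) dv

Using F^*(f dg) = (f ∘ F) d(g ∘ F), substitute each coordinate x_i by F_i(u, v) in f_i, and replace dx_i by d F_i = (∂F_i/∂u) du + (∂F_i/∂v) dv.
  For the x component: f_1(F) = u*v - u + 1; d F_1 = (2*u + v) du + (u) dv
  For the y component: f_2(F) = 3*u*v - 3*u - 1; d F_2 = (1 - v) du + (-u) dv
Combining and collecting du, dv coefficients:
  coeff of du: 2*u^2*v - 2*u^2 - 2*u*v^2 + 5*u*v - u + 2*v - 1
  coeff of dv: 2*u*(-u*v + u + 1)
F^* omega = (2*u^2*v - 2*u^2 - 2*u*v^2 + 5*u*v - u + 2*v - 1) du + (2*u*(-u*v + u + 1)) dv.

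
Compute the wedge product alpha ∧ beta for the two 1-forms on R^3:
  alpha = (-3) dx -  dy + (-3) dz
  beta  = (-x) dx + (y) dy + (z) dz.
alpha ∧ beta = (-x - 3*y) dx ∧ dy + (-3*x - 3*z) dx ∧ dz + (3*y - z) dy ∧ dz

Distribute the wedge, using dx_i ∧ dx_j = -dx_j ∧ dx_i and dx_i ∧ dx_i = 0. For each pair (i, j) with i < j, the coefficient of dx_i ∧ dx_j in alpha ∧ beta is (alpha_i * beta_j - alpha_j * beta_i). Collecting: alpha ∧ beta = (-x - 3*y) dx ∧ dy + (-3*x - 3*z) dx ∧ dz + (3*y - z) dy ∧ dz.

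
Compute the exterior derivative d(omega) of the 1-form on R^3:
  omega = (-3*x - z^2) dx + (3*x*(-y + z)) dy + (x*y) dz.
d(omega) = (-3*y + 3*z) dx ∧ dy + (y + 2*z) dx ∧ dz + (-2*x) dy ∧ dz

For a 1-form omega = sum_i f_i dx_i, the exterior derivative is
  d(omega) = sum_{i < j} (∂f_j/∂x_i - ∂f_i/∂x_j) dx_i ∧ dx_j.
  coefficient of dx ∧ dy: ∂f_2/∂x - ∂f_1/∂y = ∂(3*x*(-y + z))/∂x - ∂(-3*x - z^2)/∂y = -3*y + 3*z
  coefficient of dx ∧ dz: ∂f_3/∂x - ∂f_1/∂z = ∂(x*y)/∂x - ∂(-3*x - z^2)/∂z = y + 2*z
  coefficient of dy ∧ dz: ∂f_3/∂y - ∂f_2/∂z = ∂(x*y)/∂y - ∂(3*x*(-y + z))/∂z = -2*x
Assembling: d(omega) = (-3*y + 3*z) dx ∧ dy + (y + 2*z) dx ∧ dz + (-2*x) dy ∧ dz.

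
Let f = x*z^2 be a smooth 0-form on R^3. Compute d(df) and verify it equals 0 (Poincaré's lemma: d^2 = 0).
d(df) = 0

Step 1: df = sum_i (∂f/∂x_i) dx_i = (z^2) dx + (0) dy + (2*x*z) dz.
Step 2: Apply d again. Using the 1-form formula, the coefficient of dx ∧ dy in d(df) is ∂^2 f/∂x ∂y - ∂^2 f/∂y ∂x = (0) - (0) = 0 (equality of mixed partials for smooth f).
Similarly for dx ∧ dz and dy ∧ dz — all coefficients vanish. So d(df) = 0.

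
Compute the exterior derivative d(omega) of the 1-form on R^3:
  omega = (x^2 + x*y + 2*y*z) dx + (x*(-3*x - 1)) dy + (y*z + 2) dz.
d(omega) = (-7*x - 2*z - 1) dx ∧ dy + (-2*y) dx ∧ dz + (z) dy ∧ dz

For a 1-form omega = sum_i f_i dx_i, the exterior derivative is
  d(omega) = sum_{i < j} (∂f_j/∂x_i - ∂f_i/∂x_j) dx_i ∧ dx_j.
  coefficient of dx ∧ dy: ∂f_2/∂x - ∂f_1/∂y = ∂(x*(-3*x - 1))/∂x - ∂(x^2 + x*y + 2*y*z)/∂y = -7*x - 2*z - 1
  coefficient of dx ∧ dz: ∂f_3/∂x - ∂f_1/∂z = ∂(y*z + 2)/∂x - ∂(x^2 + x*y + 2*y*z)/∂z = -2*y
  coefficient of dy ∧ dz: ∂f_3/∂y - ∂f_2/∂z = ∂(y*z + 2)/∂y - ∂(x*(-3*x - 1))/∂z = z
Assembling: d(omega) = (-7*x - 2*z - 1) dx ∧ dy + (-2*y) dx ∧ dz + (z) dy ∧ dz.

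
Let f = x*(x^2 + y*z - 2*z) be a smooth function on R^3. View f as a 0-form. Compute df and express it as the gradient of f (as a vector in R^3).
df = (3*x^2 + y*z - 2*z) dx + (x*z) dy + (x*(y - 2)) dz; grad f = (3*x^2 + y*z - 2*z, x*z, x*(y - 2))

For a 0-form f, d f = (∂f/∂x) dx + (∂f/∂y) dy + (∂f/∂z) dz. The components of the vector representation are exactly the entries of grad f in Cartesian coordinates:
  ∂f/∂x = 3*x^2 + y*z - 2*z
  ∂f/∂y = x*z
  ∂f/∂z = x*(y - 2).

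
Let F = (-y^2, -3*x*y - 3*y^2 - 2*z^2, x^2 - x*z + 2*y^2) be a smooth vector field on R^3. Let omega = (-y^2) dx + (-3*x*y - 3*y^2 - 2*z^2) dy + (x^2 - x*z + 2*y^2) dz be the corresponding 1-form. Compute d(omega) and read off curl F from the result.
d(omega) = (4*y + 4*z) dy ∧ dz + (-2*x + z) dz ∧ dx + (-y) dx ∧ dy; curl F = (4*y + 4*z, -2*x + z, -y)

d omega = sum_{i<j} (∂f_j/∂x_i - ∂f_i/∂x_j) dx_i ∧ dx_j. Under the identification (dy ∧ dz, dz ∧ dx, dx ∧ dy) ↔ (e_x, e_y, e_z), the coefficients are exactly the components of curl F. Compute:
  ∂R/∂y - ∂Q/∂z = (4*y) - (-4*z) = 4*y + 4*z
  ∂P/∂z - ∂R/∂x = (0) - (2*x - z) = -2*x + z
  ∂Q/∂x - ∂P/∂y = (-3*y) - (-2*y) = -y.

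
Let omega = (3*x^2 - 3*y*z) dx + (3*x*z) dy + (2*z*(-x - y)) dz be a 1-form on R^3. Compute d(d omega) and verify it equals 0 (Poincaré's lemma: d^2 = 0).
d(d omega) = 0

Step 1: d omega = sum_{i<j} (∂f_j/∂x_i - ∂f_i/∂x_j) dx_i ∧ dx_j:
  coeff of dx ∧ dy: 6*z
  coeff of dx ∧ dz: 3*y - 2*z
  coeff of dy ∧ dz: -3*x - 2*z
Step 2: Apply d again to each 2-form coefficient. The only possible 3-form in R^3 is dx ∧ dy ∧ dz, with coefficient
  ∂(coeff of dy∧dz)/∂x - ∂(coeff of dx∧dz)/∂y + ∂(coeff of dx∧dy)/∂z
  = ∂/∂x (-3*x - 2*z) - ∂/∂y (3*y - 2*z) + ∂/∂z (6*z).
Each of these terms simplifies to sums of mixed partials that cancel in pairs. The result is 0 (by equality of mixed partials for smooth functions — Schwarz / Clairaut).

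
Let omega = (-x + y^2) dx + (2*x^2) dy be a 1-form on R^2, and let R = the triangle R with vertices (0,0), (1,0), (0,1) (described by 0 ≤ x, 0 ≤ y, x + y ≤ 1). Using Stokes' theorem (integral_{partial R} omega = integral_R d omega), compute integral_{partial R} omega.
integral_(partial R) omega = 1/3

Stokes: integral_partial_R omega = integral_R d omega with d omega = (∂Q/∂x - ∂P/∂y) dx ∧ dy.
  ∂Q/∂x = 4*x
  ∂P/∂y = 2*y
  integrand = ∂Q/∂x - ∂P/∂y = 4*x - 2*y.
Integrating over R: integral_0^1 integral_0^{1-x} (4*x - 2*y) dy dx = 1/3.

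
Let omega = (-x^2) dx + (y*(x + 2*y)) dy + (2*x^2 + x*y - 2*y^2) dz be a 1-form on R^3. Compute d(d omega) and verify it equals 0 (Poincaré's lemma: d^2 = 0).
d(d omega) = 0

Step 1: d omega = sum_{i<j} (∂f_j/∂x_i - ∂f_i/∂x_j) dx_i ∧ dx_j:
  coeff of dx ∧ dy: y
  coeff of dx ∧ dz: 4*x + y
  coeff of dy ∧ dz: x - 4*y
Step 2: Apply d again to each 2-form coefficient. The only possible 3-form in R^3 is dx ∧ dy ∧ dz, with coefficient
  ∂(coeff of dy∧dz)/∂x - ∂(coeff of dx∧dz)/∂y + ∂(coeff of dx∧dy)/∂z
  = ∂/∂x (x - 4*y) - ∂/∂y (4*x + y) + ∂/∂z (y).
Each of these terms simplifies to sums of mixed partials that cancel in pairs. The result is 0 (by equality of mixed partials for smooth functions — Schwarz / Clairaut).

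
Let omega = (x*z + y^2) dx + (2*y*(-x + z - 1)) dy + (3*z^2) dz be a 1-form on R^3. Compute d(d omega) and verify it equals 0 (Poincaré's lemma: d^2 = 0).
d(d omega) = 0

Step 1: d omega = sum_{i<j} (∂f_j/∂x_i - ∂f_i/∂x_j) dx_i ∧ dx_j:
  coeff of dx ∧ dy: -4*y
  coeff of dx ∧ dz: -x
  coeff of dy ∧ dz: -2*y
Step 2: Apply d again to each 2-form coefficient. The only possible 3-form in R^3 is dx ∧ dy ∧ dz, with coefficient
  ∂(coeff of dy∧dz)/∂x - ∂(coeff of dx∧dz)/∂y + ∂(coeff of dx∧dy)/∂z
  = ∂/∂x (-2*y) - ∂/∂y (-x) + ∂/∂z (-4*y).
Each of these terms simplifies to sums of mixed partials that cancel in pairs. The result is 0 (by equality of mixed partials for smooth functions — Schwarz / Clairaut).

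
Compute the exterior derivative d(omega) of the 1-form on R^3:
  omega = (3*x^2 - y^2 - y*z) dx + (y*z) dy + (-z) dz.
d(omega) = (2*y + z) dx ∧ dy + (y) dx ∧ dz + (-y) dy ∧ dz

For a 1-form omega = sum_i f_i dx_i, the exterior derivative is
  d(omega) = sum_{i < j} (∂f_j/∂x_i - ∂f_i/∂x_j) dx_i ∧ dx_j.
  coefficient of dx ∧ dy: ∂f_2/∂x - ∂f_1/∂y = ∂(y*z)/∂x - ∂(3*x^2 - y^2 - y*z)/∂y = 2*y + z
  coefficient of dx ∧ dz: ∂f_3/∂x - ∂f_1/∂z = ∂(-z)/∂x - ∂(3*x^2 - y^2 - y*z)/∂z = y
  coefficient of dy ∧ dz: ∂f_3/∂y - ∂f_2/∂z = ∂(-z)/∂y - ∂(y*z)/∂z = -y
Assembling: d(omega) = (2*y + z) dx ∧ dy + (y) dx ∧ dz + (-y) dy ∧ dz.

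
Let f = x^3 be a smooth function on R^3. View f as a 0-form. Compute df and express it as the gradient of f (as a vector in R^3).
df = (3*x^2) dx + (0) dy + (0) dz; grad f = (3*x^2, 0, 0)

For a 0-form f, d f = (∂f/∂x) dx + (∂f/∂y) dy + (∂f/∂z) dz. The components of the vector representation are exactly the entries of grad f in Cartesian coordinates:
  ∂f/∂x = 3*x^2
  ∂f/∂y = 0
  ∂f/∂z = 0.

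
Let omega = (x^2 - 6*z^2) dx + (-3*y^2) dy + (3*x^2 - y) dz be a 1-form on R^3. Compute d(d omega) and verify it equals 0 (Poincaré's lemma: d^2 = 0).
d(d omega) = 0

Step 1: d omega = sum_{i<j} (∂f_j/∂x_i - ∂f_i/∂x_j) dx_i ∧ dx_j:
  coeff of dx ∧ dy: 0
  coeff of dx ∧ dz: 6*x + 12*z
  coeff of dy ∧ dz: -1
Step 2: Apply d again to each 2-form coefficient. The only possible 3-form in R^3 is dx ∧ dy ∧ dz, with coefficient
  ∂(coeff of dy∧dz)/∂x - ∂(coeff of dx∧dz)/∂y + ∂(coeff of dx∧dy)/∂z
  = ∂/∂x (-1) - ∂/∂y (6*x + 12*z) + ∂/∂z (0).
Each of these terms simplifies to sums of mixed partials that cancel in pairs. The result is 0 (by equality of mixed partials for smooth functions — Schwarz / Clairaut).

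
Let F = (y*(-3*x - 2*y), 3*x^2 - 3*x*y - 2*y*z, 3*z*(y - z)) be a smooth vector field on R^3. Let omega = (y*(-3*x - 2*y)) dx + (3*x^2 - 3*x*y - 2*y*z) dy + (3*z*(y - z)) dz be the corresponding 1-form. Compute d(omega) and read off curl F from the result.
d(omega) = (2*y + 3*z) dy ∧ dz + (0) dz ∧ dx + (9*x + y) dx ∧ dy; curl F = (2*y + 3*z, 0, 9*x + y)

d omega = sum_{i<j} (∂f_j/∂x_i - ∂f_i/∂x_j) dx_i ∧ dx_j. Under the identification (dy ∧ dz, dz ∧ dx, dx ∧ dy) ↔ (e_x, e_y, e_z), the coefficients are exactly the components of curl F. Compute:
  ∂R/∂y - ∂Q/∂z = (3*z) - (-2*y) = 2*y + 3*z
  ∂P/∂z - ∂R/∂x = (0) - (0) = 0
  ∂Q/∂x - ∂P/∂y = (6*x - 3*y) - (-3*x - 4*y) = 9*x + y.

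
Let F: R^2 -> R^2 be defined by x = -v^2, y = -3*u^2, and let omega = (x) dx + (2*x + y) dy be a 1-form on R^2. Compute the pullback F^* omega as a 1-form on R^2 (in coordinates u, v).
F^* omega = (18*u^3 + 12*u*v^2) du + (2*v^3) dv

Using F^*(f dg) = (f ∘ F) d(g ∘ F), substitute each coordinate x_i by F_i(u, v) in f_i, and replace dx_i by d F_i = (∂F_i/∂u) du + (∂F_i/∂v) dv.
  For the x component: f_1(F) = -v^2; d F_1 = (0) du + (-2*v) dv
  For the y component: f_2(F) = -3*u^2 - 2*v^2; d F_2 = (-6*u) du + (0) dv
Combining and collecting du, dv coefficients:
  coeff of du: 18*u^3 + 12*u*v^2
  coeff of dv: 2*v^3
F^* omega = (18*u^3 + 12*u*v^2) du + (2*v^3) dv.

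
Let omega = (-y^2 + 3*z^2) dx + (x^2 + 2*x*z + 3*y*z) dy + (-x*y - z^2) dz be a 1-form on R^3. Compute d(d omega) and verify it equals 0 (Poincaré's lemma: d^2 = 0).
d(d omega) = 0

Step 1: d omega = sum_{i<j} (∂f_j/∂x_i - ∂f_i/∂x_j) dx_i ∧ dx_j:
  coeff of dx ∧ dy: 2*x + 2*y + 2*z
  coeff of dx ∧ dz: -y - 6*z
  coeff of dy ∧ dz: -3*x - 3*y
Step 2: Apply d again to each 2-form coefficient. The only possible 3-form in R^3 is dx ∧ dy ∧ dz, with coefficient
  ∂(coeff of dy∧dz)/∂x - ∂(coeff of dx∧dz)/∂y + ∂(coeff of dx∧dy)/∂z
  = ∂/∂x (-3*x - 3*y) - ∂/∂y (-y - 6*z) + ∂/∂z (2*x + 2*y + 2*z).
Each of these terms simplifies to sums of mixed partials that cancel in pairs. The result is 0 (by equality of mixed partials for smooth functions — Schwarz / Clairaut).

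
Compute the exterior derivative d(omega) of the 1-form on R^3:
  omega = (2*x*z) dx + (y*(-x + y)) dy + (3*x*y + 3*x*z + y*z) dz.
d(omega) = (-y) dx ∧ dy + (-2*x + 3*y + 3*z) dx ∧ dz + (3*x + z) dy ∧ dz

For a 1-form omega = sum_i f_i dx_i, the exterior derivative is
  d(omega) = sum_{i < j} (∂f_j/∂x_i - ∂f_i/∂x_j) dx_i ∧ dx_j.
  coefficient of dx ∧ dy: ∂f_2/∂x - ∂f_1/∂y = ∂(y*(-x + y))/∂x - ∂(2*x*z)/∂y = -y
  coefficient of dx ∧ dz: ∂f_3/∂x - ∂f_1/∂z = ∂(3*x*y + 3*x*z + y*z)/∂x - ∂(2*x*z)/∂z = -2*x + 3*y + 3*z
  coefficient of dy ∧ dz: ∂f_3/∂y - ∂f_2/∂z = ∂(3*x*y + 3*x*z + y*z)/∂y - ∂(y*(-x + y))/∂z = 3*x + z
Assembling: d(omega) = (-y) dx ∧ dy + (-2*x + 3*y + 3*z) dx ∧ dz + (3*x + z) dy ∧ dz.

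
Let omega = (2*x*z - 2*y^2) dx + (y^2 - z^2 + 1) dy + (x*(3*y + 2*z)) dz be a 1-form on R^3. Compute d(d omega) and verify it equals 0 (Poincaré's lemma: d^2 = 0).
d(d omega) = 0

Step 1: d omega = sum_{i<j} (∂f_j/∂x_i - ∂f_i/∂x_j) dx_i ∧ dx_j:
  coeff of dx ∧ dy: 4*y
  coeff of dx ∧ dz: -2*x + 3*y + 2*z
  coeff of dy ∧ dz: 3*x + 2*z
Step 2: Apply d again to each 2-form coefficient. The only possible 3-form in R^3 is dx ∧ dy ∧ dz, with coefficient
  ∂(coeff of dy∧dz)/∂x - ∂(coeff of dx∧dz)/∂y + ∂(coeff of dx∧dy)/∂z
  = ∂/∂x (3*x + 2*z) - ∂/∂y (-2*x + 3*y + 2*z) + ∂/∂z (4*y).
Each of these terms simplifies to sums of mixed partials that cancel in pairs. The result is 0 (by equality of mixed partials for smooth functions — Schwarz / Clairaut).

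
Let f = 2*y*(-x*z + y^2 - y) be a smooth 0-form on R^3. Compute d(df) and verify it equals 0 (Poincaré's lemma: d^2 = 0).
d(df) = 0

Step 1: df = sum_i (∂f/∂x_i) dx_i = (-2*y*z) dx + (-2*x*z + 6*y^2 - 4*y) dy + (-2*x*y) dz.
Step 2: Apply d again. Using the 1-form formula, the coefficient of dx ∧ dy in d(df) is ∂^2 f/∂x ∂y - ∂^2 f/∂y ∂x = (-2*z) - (-2*z) = 0 (equality of mixed partials for smooth f).
Similarly for dx ∧ dz and dy ∧ dz — all coefficients vanish. So d(df) = 0.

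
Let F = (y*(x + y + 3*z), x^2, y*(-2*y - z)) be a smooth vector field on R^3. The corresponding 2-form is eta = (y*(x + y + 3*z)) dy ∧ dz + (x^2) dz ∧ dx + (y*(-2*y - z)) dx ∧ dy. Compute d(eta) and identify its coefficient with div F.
d(eta) = (0) dx ∧ dy ∧ dz; div F = 0

For a 2-form in R^3 of the form above, applying d gives a 3-form with coefficient ∂P/∂x + ∂Q/∂y + ∂R/∂z:
  ∂P/∂x = y
  ∂Q/∂y = 0
  ∂R/∂z = -y
Sum = 0, which is exactly div F.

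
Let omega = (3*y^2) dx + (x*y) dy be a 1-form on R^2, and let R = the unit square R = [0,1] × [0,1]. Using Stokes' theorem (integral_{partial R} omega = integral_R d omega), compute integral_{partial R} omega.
integral_(partial R) omega = -5/2

Stokes: integral_partial_R omega = integral_R d omega with d omega = (∂Q/∂x - ∂P/∂y) dx ∧ dy.
  ∂Q/∂x = y
  ∂P/∂y = 6*y
  integrand = ∂Q/∂x - ∂P/∂y = -5*y.
Integrating over R: integral_0^1 integral_0^1 (-5*y) dx dy = -5/2.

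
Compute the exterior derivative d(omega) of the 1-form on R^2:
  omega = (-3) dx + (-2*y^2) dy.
d(omega) = 0

For a 1-form omega = sum_i f_i dx_i, the exterior derivative is
  d(omega) = sum_{i < j} (∂f_j/∂x_i - ∂f_i/∂x_j) dx_i ∧ dx_j.

Assembling: d(omega) = 0.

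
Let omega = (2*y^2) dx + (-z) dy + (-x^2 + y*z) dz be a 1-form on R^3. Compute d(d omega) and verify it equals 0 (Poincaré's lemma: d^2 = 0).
d(d omega) = 0

Step 1: d omega = sum_{i<j} (∂f_j/∂x_i - ∂f_i/∂x_j) dx_i ∧ dx_j:
  coeff of dx ∧ dy: -4*y
  coeff of dx ∧ dz: -2*x
  coeff of dy ∧ dz: z + 1
Step 2: Apply d again to each 2-form coefficient. The only possible 3-form in R^3 is dx ∧ dy ∧ dz, with coefficient
  ∂(coeff of dy∧dz)/∂x - ∂(coeff of dx∧dz)/∂y + ∂(coeff of dx∧dy)/∂z
  = ∂/∂x (z + 1) - ∂/∂y (-2*x) + ∂/∂z (-4*y).
Each of these terms simplifies to sums of mixed partials that cancel in pairs. The result is 0 (by equality of mixed partials for smooth functions — Schwarz / Clairaut).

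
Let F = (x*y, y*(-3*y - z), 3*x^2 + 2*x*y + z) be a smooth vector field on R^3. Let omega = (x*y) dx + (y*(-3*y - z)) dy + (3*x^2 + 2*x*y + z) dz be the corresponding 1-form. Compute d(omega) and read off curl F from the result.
d(omega) = (2*x + y) dy ∧ dz + (-6*x - 2*y) dz ∧ dx + (-x) dx ∧ dy; curl F = (2*x + y, -6*x - 2*y, -x)

d omega = sum_{i<j} (∂f_j/∂x_i - ∂f_i/∂x_j) dx_i ∧ dx_j. Under the identification (dy ∧ dz, dz ∧ dx, dx ∧ dy) ↔ (e_x, e_y, e_z), the coefficients are exactly the components of curl F. Compute:
  ∂R/∂y - ∂Q/∂z = (2*x) - (-y) = 2*x + y
  ∂P/∂z - ∂R/∂x = (0) - (6*x + 2*y) = -6*x - 2*y
  ∂Q/∂x - ∂P/∂y = (0) - (x) = -x.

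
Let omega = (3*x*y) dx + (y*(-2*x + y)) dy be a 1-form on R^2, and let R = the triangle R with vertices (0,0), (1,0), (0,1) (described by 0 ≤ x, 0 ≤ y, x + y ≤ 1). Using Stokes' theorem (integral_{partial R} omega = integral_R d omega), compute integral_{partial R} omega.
integral_(partial R) omega = -5/6

Stokes: integral_partial_R omega = integral_R d omega with d omega = (∂Q/∂x - ∂P/∂y) dx ∧ dy.
  ∂Q/∂x = -2*y
  ∂P/∂y = 3*x
  integrand = ∂Q/∂x - ∂P/∂y = -3*x - 2*y.
Integrating over R: integral_0^1 integral_0^{1-x} (-3*x - 2*y) dy dx = -5/6.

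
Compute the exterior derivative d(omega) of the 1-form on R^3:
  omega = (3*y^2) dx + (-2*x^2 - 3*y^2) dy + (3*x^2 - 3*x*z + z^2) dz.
d(omega) = (-4*x - 6*y) dx ∧ dy + (6*x - 3*z) dx ∧ dz

For a 1-form omega = sum_i f_i dx_i, the exterior derivative is
  d(omega) = sum_{i < j} (∂f_j/∂x_i - ∂f_i/∂x_j) dx_i ∧ dx_j.
  coefficient of dx ∧ dy: ∂f_2/∂x - ∂f_1/∂y = ∂(-2*x^2 - 3*y^2)/∂x - ∂(3*y^2)/∂y = -4*x - 6*y
  coefficient of dx ∧ dz: ∂f_3/∂x - ∂f_1/∂z = ∂(3*x^2 - 3*x*z + z^2)/∂x - ∂(3*y^2)/∂z = 6*x - 3*z
Assembling: d(omega) = (-4*x - 6*y) dx ∧ dy + (6*x - 3*z) dx ∧ dz.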